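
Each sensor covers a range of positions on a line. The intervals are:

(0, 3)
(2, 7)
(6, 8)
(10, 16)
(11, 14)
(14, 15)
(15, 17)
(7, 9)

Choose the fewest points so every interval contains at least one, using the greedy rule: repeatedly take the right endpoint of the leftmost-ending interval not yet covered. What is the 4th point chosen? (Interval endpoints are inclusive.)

17

Sorted: [0,3] [2,7] [6,8] [7,9] [11,14] [14,15] [10,16] [15,17]
{[0,3],[2,7]} hit by 3; {[6,8],[7,9]} hit by 8; {[11,14],[14,15],[10,16]} hit by 14; {[15,17]} hit by 17.
Points: 3, 8, 14, 17 (4 total).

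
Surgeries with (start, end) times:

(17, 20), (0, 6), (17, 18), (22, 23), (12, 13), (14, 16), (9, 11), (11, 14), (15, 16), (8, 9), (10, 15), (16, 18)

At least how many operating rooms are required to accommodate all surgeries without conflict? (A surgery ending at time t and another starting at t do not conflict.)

The answer is the maximum number of intervals overlapping at any instant.
Events (time:±→running): 0:+→1 6:-→0 8:+→1 9:-→0 9:+→1 10:+→2 11:-→1 11:+→2 12:+→3 … peak 3.

3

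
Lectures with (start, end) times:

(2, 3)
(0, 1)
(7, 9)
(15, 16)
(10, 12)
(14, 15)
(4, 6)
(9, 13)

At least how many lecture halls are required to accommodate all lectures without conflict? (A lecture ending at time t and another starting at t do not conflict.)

Events (time:±→running): 0:+→1 1:-→0 2:+→1 3:-→0 4:+→1 6:-→0 7:+→1 9:-→0 9:+→1 10:+→2 … peak 2.

2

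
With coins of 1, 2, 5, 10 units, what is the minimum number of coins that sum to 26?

Greedy: take as many of the largest coin as possible, then repeat with the remainder.
26 = 2×10 + 1×5 + 1×1
Total coins = 2 + 1 + 1 = 4

4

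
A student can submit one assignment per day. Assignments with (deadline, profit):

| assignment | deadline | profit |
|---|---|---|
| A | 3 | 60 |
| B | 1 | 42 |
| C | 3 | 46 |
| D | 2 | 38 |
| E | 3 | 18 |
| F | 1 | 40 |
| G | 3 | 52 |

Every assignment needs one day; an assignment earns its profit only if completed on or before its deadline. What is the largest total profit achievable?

Profit order: A=60 G=52 C=46 B=42 F=40 D=38 E=18
Assign: A→slot 3, G→slot 2, C→slot 1, B skipped, F skipped, D skipped, E skipped.
Slots: [1:C] [2:G] [3:A]
Profit = 46 + 52 + 60 = 158

158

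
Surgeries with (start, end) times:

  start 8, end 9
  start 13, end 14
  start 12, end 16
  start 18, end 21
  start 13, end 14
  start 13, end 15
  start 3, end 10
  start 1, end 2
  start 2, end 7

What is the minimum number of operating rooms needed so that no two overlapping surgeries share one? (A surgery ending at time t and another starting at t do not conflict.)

4

The answer is the maximum number of intervals overlapping at any instant.
starts: [1, 2, 3, 8, 12, 13, 13, 13, 18]
ends:   [2, 7, 9, 10, 14, 14, 15, 16, 21]
s1→1 e2→0 s2→1 s3→2 e7→1 s8→2 e9→1 e10→0 s12→1 s13→2 s13→3 s13→4  — peak 4.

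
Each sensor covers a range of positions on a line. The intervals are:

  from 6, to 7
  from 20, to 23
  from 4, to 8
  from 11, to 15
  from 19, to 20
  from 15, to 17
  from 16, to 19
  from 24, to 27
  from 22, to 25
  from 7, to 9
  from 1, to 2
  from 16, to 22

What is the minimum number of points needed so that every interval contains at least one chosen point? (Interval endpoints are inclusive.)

Process intervals by earliest right end; each time one isn't hit yet, stab at its right endpoint.
Sorted: [1,2] [6,7] [4,8] [7,9] [11,15] [15,17] [16,19] [19,20] [16,22] [20,23] [22,25] [24,27]
{[1,2]} hit by 2; {[6,7],[4,8],[7,9]} hit by 7; {[11,15],[15,17]} hit by 15; {[16,19],[19,20],[16,22]} hit by 19; {[20,23],[22,25]} hit by 23; {[24,27]} hit by 27.
Points: 2, 7, 15, 19, 23, 27 (6 total).

6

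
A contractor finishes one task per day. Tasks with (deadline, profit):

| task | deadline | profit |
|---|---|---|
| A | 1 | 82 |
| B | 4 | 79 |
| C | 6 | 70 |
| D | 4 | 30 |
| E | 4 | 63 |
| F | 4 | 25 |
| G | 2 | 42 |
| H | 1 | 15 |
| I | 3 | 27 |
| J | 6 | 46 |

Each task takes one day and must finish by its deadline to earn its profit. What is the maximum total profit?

382

Sort by profit descending; place each in the latest free slot ≤ its deadline.
Profit order: A=82 B=79 C=70 E=63 J=46 G=42 D=30 I=27 F=25 H=15
Assign: A→slot 1, B→slot 4, C→slot 6, E→slot 3, J→slot 5, G→slot 2, D skipped, I skipped, F skipped, H skipped.
Slots: [1:A] [2:G] [3:E] [4:B] [5:J] [6:C]
Profit = 82 + 42 + 63 + 79 + 46 + 70 = 382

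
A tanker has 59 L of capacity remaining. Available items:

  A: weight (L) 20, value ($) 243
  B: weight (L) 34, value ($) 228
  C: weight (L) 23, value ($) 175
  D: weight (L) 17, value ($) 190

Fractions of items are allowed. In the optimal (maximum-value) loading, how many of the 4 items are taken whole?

Sort by value per unit weight and fill in that order.
Ratios (sorted): A 12.15, D 11.18, C 7.61, B 6.71
take A (20 @ 243); take D (17 @ 190); take 22/23 of C → 167.39. Capacity used 59/59.
2 item(s) taken whole; one partial (take 22/23 of C).

2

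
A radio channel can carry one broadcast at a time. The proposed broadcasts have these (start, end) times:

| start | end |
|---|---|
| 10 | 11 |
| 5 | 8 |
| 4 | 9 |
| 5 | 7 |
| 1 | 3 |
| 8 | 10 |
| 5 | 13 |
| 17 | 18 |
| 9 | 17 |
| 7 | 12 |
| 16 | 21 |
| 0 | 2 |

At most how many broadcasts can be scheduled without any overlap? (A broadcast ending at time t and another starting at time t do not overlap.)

5

Sorted by end: (0,2)  (1,3)  (5,7)  (5,8)  (4,9)  (8,10)  (10,11)  (7,12)  (5,13)  (9,17)  (17,18)  (16,21)
take (0,2); skip (1,3); take (5,7); skip (5,8); take (8,10); take (10,11); skip (9,17); take (17,18).
Selected 5 broadcasts.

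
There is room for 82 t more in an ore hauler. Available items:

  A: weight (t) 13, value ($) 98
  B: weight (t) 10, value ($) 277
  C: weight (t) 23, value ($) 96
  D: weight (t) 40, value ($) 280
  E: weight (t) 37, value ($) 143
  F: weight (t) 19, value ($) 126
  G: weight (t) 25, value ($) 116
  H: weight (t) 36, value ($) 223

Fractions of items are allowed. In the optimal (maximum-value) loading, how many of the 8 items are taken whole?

4

Greedy by value/weight ratio, highest first.
Order: B (277/10=27.70) > A (98/13=7.54) > D (280/40=7.00) > F (126/19=6.63) > H (223/36=6.19) > G (116/25=4.64) > C (96/23=4.17) > E (143/37=3.86)
Fill: take B (10 @ 277) → take A (13 @ 98) → take D (40 @ 280) → take F (19 @ 126); 82/82 used.
4 item(s) taken whole.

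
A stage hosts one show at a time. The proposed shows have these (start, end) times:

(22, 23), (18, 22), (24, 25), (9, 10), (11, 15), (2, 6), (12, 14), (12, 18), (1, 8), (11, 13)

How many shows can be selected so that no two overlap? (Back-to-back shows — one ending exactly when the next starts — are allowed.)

Greedy by earliest finish: after sorting by end time, pick each interval compatible with the last pick.
Sorted by end: (2,6)  (1,8)  (9,10)  (11,13)  (12,14)  (11,15)  (12,18)  (18,22)  (22,23)  (24,25)
take (2,6); take (9,10); take (11,13); take (18,22); take (22,23); take (24,25).
Selected 6 shows.

6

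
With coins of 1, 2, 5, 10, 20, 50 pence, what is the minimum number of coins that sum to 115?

4

Greedy: take as many of the largest coin as possible, then repeat with the remainder.
115 − 2×50→15 − 1×10→5 − 1×5→0
Total coins = 2 + 1 + 1 = 4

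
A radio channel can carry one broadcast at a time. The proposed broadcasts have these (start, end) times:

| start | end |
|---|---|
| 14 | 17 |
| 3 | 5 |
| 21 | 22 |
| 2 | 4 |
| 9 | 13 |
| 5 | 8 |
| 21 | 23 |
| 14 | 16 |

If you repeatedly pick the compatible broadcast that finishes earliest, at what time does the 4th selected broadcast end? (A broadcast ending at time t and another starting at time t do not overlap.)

16

Order by finish time; keep every interval that doesn't clash with the previous kept one.
Sorted by end: (2,4)  (3,5)  (5,8)  (9,13)  (14,16)  (14,17)  (21,22)  (21,23)
take (2,4); take (5,8); take (9,13); take (14,16); take (21,22).
Selected: (2,4) (5,8) (9,13) (14,16) (21,22)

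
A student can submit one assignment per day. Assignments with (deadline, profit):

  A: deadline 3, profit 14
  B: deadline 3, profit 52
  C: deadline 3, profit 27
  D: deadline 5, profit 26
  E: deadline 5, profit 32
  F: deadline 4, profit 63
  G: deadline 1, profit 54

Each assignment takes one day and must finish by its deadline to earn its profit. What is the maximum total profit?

By profit: F(d4,63), G(d1,54), B(d3,52), E(d5,32), C(d3,27), D(d5,26), A(d3,14)
F→slot 4; G→slot 1; B→slot 3; E→slot 5; C→slot 2; D skipped; A skipped.
Profit = 54 + 27 + 52 + 63 + 32 = 228

228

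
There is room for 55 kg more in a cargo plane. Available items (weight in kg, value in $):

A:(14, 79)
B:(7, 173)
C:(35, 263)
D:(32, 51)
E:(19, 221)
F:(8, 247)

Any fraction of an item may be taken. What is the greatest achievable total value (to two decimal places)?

Ratios (sorted): F 30.88, B 24.71, E 11.63, C 7.51, A 5.64, D 1.59
take F (8 @ 247); take B (7 @ 173); take E (19 @ 221); take 21/35 of C → 157.80. Capacity used 55/55.
Total value = 798.80

798.80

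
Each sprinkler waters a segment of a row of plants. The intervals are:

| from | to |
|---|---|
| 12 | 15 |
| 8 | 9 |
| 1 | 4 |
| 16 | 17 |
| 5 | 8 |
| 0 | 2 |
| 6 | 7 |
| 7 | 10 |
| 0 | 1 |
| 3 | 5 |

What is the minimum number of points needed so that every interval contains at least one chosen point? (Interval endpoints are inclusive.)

By right end: [0,1]  [0,2]  [1,4]  [3,5]  [6,7]  [5,8]  [8,9]  [7,10]  [12,15]  [16,17]
[0,1] uncovered → point at 1; [3,5] uncovered → point at 5; [6,7] uncovered → point at 7; [8,9] uncovered → point at 9; [12,15] uncovered → point at 15; [16,17] uncovered → point at 17.
Points: 1, 5, 7, 9, 15, 17 (6 total).

6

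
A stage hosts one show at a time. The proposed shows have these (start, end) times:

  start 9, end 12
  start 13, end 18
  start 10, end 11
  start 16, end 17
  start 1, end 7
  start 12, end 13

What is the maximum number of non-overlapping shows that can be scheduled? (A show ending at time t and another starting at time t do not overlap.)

Greedy by earliest finish: after sorting by end time, pick each interval compatible with the last pick.
Sorted by end: (1,7)  (10,11)  (9,12)  (12,13)  (16,17)  (13,18)
take (1,7); take (10,11); take (12,13); take (16,17).
Selected 4 shows.

4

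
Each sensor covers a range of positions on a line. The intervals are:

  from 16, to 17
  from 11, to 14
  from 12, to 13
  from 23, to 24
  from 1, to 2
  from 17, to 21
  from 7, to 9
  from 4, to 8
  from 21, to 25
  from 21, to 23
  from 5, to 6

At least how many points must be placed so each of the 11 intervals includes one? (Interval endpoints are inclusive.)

6

Process intervals by earliest right end; each time one isn't hit yet, stab at its right endpoint.
Sorted: [1,2] [5,6] [4,8] [7,9] [12,13] [11,14] [16,17] [17,21] [21,23] [23,24] [21,25]
{[1,2]} hit by 2; {[5,6],[4,8]} hit by 6; {[7,9]} hit by 9; {[12,13],[11,14]} hit by 13; {[16,17],[17,21]} hit by 17; {[21,23],[23,24],[21,25]} hit by 23.
Points: 2, 6, 9, 13, 17, 23 (6 total).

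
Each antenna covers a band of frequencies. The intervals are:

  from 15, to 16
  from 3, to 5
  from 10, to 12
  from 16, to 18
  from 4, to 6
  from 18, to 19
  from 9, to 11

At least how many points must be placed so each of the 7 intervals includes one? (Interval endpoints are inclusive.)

4

Process intervals by earliest right end; each time one isn't hit yet, stab at its right endpoint.
Sorted: [3,5] [4,6] [9,11] [10,12] [15,16] [16,18] [18,19]
{[3,5],[4,6]} hit by 5; {[9,11],[10,12]} hit by 11; {[15,16],[16,18]} hit by 16; {[18,19]} hit by 19.
Points: 5, 11, 16, 19 (4 total).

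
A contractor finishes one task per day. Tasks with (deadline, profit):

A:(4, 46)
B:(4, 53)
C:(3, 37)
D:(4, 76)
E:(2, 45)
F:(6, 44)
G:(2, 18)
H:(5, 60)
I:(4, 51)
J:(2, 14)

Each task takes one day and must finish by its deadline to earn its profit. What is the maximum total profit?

330

Take jobs in profit order; each goes to the latest open slot no later than its deadline.
By profit: D(d4,76), H(d5,60), B(d4,53), I(d4,51), A(d4,46), E(d2,45), F(d6,44), C(d3,37), G(d2,18), J(d2,14)
D→slot 4; H→slot 5; B→slot 3; I→slot 2; A→slot 1; E skipped; F→slot 6; C skipped; G skipped; J skipped.
Profit = 46 + 51 + 53 + 76 + 60 + 44 = 330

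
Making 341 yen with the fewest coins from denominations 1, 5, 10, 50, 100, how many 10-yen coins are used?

341 − 3×100→41 − 4×10→1 − 1×1→0
Count of 10: 4

4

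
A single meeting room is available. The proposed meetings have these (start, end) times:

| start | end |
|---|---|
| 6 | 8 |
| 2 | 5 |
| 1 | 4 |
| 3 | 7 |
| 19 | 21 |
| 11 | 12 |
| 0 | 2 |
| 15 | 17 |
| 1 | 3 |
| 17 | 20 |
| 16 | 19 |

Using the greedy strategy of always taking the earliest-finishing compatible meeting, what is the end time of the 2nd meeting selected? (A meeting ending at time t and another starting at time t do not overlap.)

Greedy by earliest finish: after sorting by end time, pick each interval compatible with the last pick.
By end time: (0,2), (1,3), (1,4), (2,5), (3,7), (6,8), (11,12), (15,17), (16,19), (17,20), (19,21).
Pick (0,2); next start ≥ 2 → (2,5); next start ≥ 5 → (6,8); next start ≥ 8 → (11,12); next start ≥ 12 → (15,17); next start ≥ 17 → (17,20).
Selected: (0,2) (2,5) (6,8) (11,12) (15,17) (17,20)

5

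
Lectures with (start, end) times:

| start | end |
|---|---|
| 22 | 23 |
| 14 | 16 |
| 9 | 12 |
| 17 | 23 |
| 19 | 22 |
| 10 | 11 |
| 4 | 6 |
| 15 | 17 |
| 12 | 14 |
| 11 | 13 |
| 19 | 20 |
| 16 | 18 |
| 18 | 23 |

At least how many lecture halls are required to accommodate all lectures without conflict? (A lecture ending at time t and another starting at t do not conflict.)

4

Events (time:±→running): 4:+→1 6:-→0 9:+→1 10:+→2 11:-→1 11:+→2 12:-→1 12:+→2 13:-→1 14:-→0 14:+→1 15:+→2 16:-→1 16:+→2 17:-→1 17:+→2 18:-→1 18:+→2 19:+→3 19:+→4 … peak 4.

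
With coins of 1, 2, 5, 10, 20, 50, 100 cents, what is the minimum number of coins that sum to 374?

7

Greedy: take as many of the largest coin as possible, then repeat with the remainder.
374 − 3×100→74 − 1×50→24 − 1×20→4 − 2×2→0
Total coins = 3 + 1 + 1 + 2 = 7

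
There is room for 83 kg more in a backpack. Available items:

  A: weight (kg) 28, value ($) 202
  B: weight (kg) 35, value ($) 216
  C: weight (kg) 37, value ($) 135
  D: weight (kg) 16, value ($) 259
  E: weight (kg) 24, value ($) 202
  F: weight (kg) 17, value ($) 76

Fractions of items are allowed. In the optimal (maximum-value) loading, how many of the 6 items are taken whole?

Ratios (sorted): D 16.19, E 8.42, A 7.21, B 6.17, F 4.47, C 3.65
take D (16 @ 259); take E (24 @ 202); take A (28 @ 202); take 15/35 of B → 92.57. Capacity used 83/83.
3 item(s) taken whole; one partial (take 15/35 of B).

3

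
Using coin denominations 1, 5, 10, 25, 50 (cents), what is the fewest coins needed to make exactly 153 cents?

6

153 = 3×50 + 3×1
Total coins = 3 + 3 = 6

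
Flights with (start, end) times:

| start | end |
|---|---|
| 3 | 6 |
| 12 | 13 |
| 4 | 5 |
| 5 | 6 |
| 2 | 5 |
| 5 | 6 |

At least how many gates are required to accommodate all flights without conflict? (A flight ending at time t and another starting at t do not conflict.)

3

Count concurrent intervals with a sweep; the peak is the room count.
starts: [2, 3, 4, 5, 5, 12]
ends:   [5, 5, 6, 6, 6, 13]
s2→1 s3→2 s4→3  — peak 3.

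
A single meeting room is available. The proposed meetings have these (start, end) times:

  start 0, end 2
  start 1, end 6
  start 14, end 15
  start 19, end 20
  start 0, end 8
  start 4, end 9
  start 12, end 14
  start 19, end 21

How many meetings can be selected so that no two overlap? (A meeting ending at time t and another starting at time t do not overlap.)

Sorted by end: (0,2)  (1,6)  (0,8)  (4,9)  (12,14)  (14,15)  (19,20)  (19,21)
take (0,2); take (4,9); take (12,14); take (14,15); take (19,20).
Selected 5 meetings.

5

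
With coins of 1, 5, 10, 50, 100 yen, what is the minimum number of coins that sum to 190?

6

Greedy: take as many of the largest coin as possible, then repeat with the remainder.
190 − 1×100→90 − 1×50→40 − 4×10→0
Total coins = 1 + 1 + 4 = 6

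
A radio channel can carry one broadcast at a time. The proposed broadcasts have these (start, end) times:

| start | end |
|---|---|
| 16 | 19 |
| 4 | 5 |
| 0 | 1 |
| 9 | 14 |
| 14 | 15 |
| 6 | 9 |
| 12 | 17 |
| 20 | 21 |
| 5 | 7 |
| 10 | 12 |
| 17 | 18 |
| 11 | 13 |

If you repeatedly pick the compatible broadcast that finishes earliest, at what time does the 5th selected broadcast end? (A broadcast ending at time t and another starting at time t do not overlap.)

Order by finish time; keep every interval that doesn't clash with the previous kept one.
Sorted by end: (0,1)  (4,5)  (5,7)  (6,9)  (10,12)  (11,13)  (9,14)  (14,15)  (12,17)  (17,18)  (16,19)  (20,21)
take (0,1); take (4,5); take (5,7); take (10,12); skip (11,13); take (14,15); take (17,18); take (20,21).
Selected: (0,1) (4,5) (5,7) (10,12) (14,15) (17,18) (20,21)

15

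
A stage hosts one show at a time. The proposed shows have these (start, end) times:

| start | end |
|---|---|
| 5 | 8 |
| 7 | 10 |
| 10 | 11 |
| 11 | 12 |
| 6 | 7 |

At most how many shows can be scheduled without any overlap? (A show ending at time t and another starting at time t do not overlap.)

Sorted by end: (6,7)  (5,8)  (7,10)  (10,11)  (11,12)
take (6,7); take (7,10); take (10,11); take (11,12).
Selected 4 shows.

4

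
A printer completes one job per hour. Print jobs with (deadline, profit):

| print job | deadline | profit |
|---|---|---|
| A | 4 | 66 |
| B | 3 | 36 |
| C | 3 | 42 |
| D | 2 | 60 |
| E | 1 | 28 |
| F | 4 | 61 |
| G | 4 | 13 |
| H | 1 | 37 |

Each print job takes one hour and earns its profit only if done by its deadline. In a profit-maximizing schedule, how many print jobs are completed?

Take jobs in profit order; each goes to the latest open slot no later than its deadline.
Profit order: A=66 F=61 D=60 C=42 H=37 B=36 E=28 G=13
Assign: A→slot 4, F→slot 3, D→slot 2, C→slot 1, H skipped, B skipped, E skipped, G skipped.
Slots: [1:C] [2:D] [3:F] [4:A]
4 of 8 scheduled.

4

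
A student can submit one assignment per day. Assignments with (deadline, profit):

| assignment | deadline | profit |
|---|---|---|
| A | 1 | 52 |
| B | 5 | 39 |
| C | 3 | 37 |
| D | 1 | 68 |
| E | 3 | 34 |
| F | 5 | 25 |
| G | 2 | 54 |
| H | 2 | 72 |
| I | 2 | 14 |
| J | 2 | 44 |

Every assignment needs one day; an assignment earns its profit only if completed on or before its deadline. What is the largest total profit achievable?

241

Sort by profit descending; place each in the latest free slot ≤ its deadline.
Profit order: H=72 D=68 G=54 A=52 J=44 B=39 C=37 E=34 F=25 I=14
Assign: H→slot 2, D→slot 1, G skipped, A skipped, J skipped, B→slot 5, C→slot 3, E skipped, F→slot 4, I skipped.
Slots: [1:D] [2:H] [3:C] [4:F] [5:B]
Profit = 68 + 72 + 37 + 25 + 39 = 241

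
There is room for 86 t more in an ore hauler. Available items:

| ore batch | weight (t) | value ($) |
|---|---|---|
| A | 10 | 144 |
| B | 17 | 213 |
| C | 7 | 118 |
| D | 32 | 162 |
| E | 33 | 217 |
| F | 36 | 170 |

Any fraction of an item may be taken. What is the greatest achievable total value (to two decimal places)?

788.19

Greedy by value/weight ratio, highest first.
Ratios (sorted): C 16.86, A 14.40, B 12.53, E 6.58, D 5.06, F 4.72
take C (7 @ 118); take A (10 @ 144); take B (17 @ 213); take E (33 @ 217); take 19/32 of D → 96.19. Capacity used 86/86.
Total value = 788.19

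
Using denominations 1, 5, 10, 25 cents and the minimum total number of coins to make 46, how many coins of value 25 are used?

46 − 1×25→21 − 2×10→1 − 1×1→0
Count of 25: 1

1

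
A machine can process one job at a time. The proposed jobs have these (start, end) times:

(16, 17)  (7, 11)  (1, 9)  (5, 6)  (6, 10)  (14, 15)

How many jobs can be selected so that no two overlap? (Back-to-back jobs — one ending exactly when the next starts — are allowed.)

Sort by end time and greedily take each interval whose start is ≥ the last chosen end.
By end time: (5,6), (1,9), (6,10), (7,11), (14,15), (16,17).
Pick (5,6); next start ≥ 6 → (6,10); next start ≥ 10 → (14,15); next start ≥ 15 → (16,17).
Selected 4 jobs.

4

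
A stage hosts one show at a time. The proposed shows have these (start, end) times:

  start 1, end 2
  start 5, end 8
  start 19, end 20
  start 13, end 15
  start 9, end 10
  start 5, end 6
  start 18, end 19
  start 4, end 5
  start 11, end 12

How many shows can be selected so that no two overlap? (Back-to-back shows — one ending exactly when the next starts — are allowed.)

8

Sorted by end: (1,2)  (4,5)  (5,6)  (5,8)  (9,10)  (11,12)  (13,15)  (18,19)  (19,20)
take (1,2); take (4,5); take (5,6); skip (5,8); take (9,10); take (11,12); take (13,15); take (18,19); take (19,20).
Selected 8 shows.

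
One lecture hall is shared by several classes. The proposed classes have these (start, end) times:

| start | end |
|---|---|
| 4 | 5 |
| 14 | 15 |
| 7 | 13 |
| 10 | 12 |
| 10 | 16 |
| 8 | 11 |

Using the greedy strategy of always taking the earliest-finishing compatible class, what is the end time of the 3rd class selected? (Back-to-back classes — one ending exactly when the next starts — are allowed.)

Greedy by earliest finish: after sorting by end time, pick each interval compatible with the last pick.
By end time: (4,5), (8,11), (10,12), (7,13), (14,15), (10,16).
Pick (4,5); next start ≥ 5 → (8,11); next start ≥ 11 → (14,15).
Selected: (4,5) (8,11) (14,15)

15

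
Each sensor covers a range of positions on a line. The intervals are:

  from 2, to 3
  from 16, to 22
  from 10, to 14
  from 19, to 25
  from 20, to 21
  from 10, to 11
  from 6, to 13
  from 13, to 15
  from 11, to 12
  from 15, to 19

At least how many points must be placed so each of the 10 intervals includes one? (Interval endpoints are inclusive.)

4

Sort by right endpoint; whenever an interval is uncovered, place a point at its right end.
By right end: [2,3]  [10,11]  [11,12]  [6,13]  [10,14]  [13,15]  [15,19]  [20,21]  [16,22]  [19,25]
[2,3] uncovered → point at 3; [10,11] uncovered → point at 11; [13,15] uncovered → point at 15; [20,21] uncovered → point at 21.
Points: 3, 11, 15, 21 (4 total).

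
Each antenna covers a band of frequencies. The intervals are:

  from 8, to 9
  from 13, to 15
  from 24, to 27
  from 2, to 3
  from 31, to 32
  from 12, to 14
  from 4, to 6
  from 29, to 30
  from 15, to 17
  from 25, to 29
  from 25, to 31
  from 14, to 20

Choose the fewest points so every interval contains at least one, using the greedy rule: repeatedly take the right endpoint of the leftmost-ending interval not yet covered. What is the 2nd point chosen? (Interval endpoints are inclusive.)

6

Process intervals by earliest right end; each time one isn't hit yet, stab at its right endpoint.
Sorted: [2,3] [4,6] [8,9] [12,14] [13,15] [15,17] [14,20] [24,27] [25,29] [29,30] [25,31] [31,32]
{[2,3]} hit by 3; {[4,6]} hit by 6; {[8,9]} hit by 9; {[12,14],[13,15]} hit by 14; {[15,17],[14,20]} hit by 17; {[24,27],[25,29]} hit by 27; {[29,30],[25,31]} hit by 30; {[31,32]} hit by 32.
Points: 3, 6, 9, 14, 17, 27, 30, 32 (8 total).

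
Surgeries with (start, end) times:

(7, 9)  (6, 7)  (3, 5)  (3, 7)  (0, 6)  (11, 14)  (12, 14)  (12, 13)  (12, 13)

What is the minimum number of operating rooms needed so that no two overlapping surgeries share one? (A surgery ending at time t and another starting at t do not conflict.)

The answer is the maximum number of intervals overlapping at any instant.
Events (time:±→running): 0:+→1 3:+→2 3:+→3 5:-→2 6:-→1 6:+→2 7:-→1 7:-→0 7:+→1 9:-→0 11:+→1 12:+→2 12:+→3 12:+→4 … peak 4.

4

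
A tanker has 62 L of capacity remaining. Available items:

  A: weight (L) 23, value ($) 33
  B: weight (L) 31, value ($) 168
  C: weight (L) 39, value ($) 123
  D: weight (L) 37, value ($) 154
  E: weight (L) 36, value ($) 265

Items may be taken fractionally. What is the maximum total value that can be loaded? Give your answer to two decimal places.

405.90

Ratios (sorted): E 7.36, B 5.42, D 4.16, C 3.15, A 1.43
take E (36 @ 265); take 26/31 of B → 140.90. Capacity used 62/62.
Total value = 405.90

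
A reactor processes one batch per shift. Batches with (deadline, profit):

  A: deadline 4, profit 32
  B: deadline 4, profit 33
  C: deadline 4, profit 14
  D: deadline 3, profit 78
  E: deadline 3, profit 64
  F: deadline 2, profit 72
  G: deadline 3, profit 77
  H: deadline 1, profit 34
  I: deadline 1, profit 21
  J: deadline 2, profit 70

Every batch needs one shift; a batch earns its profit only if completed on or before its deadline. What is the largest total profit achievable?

Take jobs in profit order; each goes to the latest open slot no later than its deadline.
By profit: D(d3,78), G(d3,77), F(d2,72), J(d2,70), E(d3,64), H(d1,34), B(d4,33), A(d4,32), I(d1,21), C(d4,14)
D→slot 3; G→slot 2; F→slot 1; J skipped; E skipped; H skipped; B→slot 4; A skipped; I skipped; C skipped.
Profit = 72 + 77 + 78 + 33 = 260

260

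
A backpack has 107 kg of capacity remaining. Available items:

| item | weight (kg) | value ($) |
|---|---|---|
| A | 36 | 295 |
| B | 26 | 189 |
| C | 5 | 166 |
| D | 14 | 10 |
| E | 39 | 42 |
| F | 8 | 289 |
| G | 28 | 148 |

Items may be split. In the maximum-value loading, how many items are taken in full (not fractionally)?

Order: F (289/8=36.12) > C (166/5=33.20) > A (295/36=8.19) > B (189/26=7.27) > G (148/28=5.29) > E (42/39=1.08) > D (10/14=0.71)
Fill: take F (8 @ 289) → take C (5 @ 166) → take A (36 @ 295) → take B (26 @ 189) → take G (28 @ 148) → take 4/39 of E → 4.31; 107/107 used.
5 item(s) taken whole; one partial (take 4/39 of E).

5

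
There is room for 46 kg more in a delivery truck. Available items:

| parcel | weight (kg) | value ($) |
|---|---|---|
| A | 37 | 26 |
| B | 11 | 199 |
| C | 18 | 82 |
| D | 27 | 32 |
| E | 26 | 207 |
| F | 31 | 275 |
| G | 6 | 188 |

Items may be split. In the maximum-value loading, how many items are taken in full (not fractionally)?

Order: G (188/6=31.33) > B (199/11=18.09) > F (275/31=8.87) > E (207/26=7.96) > C (82/18=4.56) > D (32/27=1.19) > A (26/37=0.70)
Fill: take G (6 @ 188) → take B (11 @ 199) → take 29/31 of F → 257.26; 46/46 used.
2 item(s) taken whole; one partial (take 29/31 of F).

2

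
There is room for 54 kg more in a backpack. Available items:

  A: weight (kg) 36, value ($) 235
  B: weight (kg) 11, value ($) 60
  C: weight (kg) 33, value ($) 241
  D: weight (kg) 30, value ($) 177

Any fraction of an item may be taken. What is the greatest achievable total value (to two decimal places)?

378.08

Greedy by value/weight ratio, highest first.
Order: C (241/33=7.30) > A (235/36=6.53) > D (177/30=5.90) > B (60/11=5.45)
Fill: take C (33 @ 241) → take 21/36 of A → 137.08; 54/54 used.
Total value = 378.08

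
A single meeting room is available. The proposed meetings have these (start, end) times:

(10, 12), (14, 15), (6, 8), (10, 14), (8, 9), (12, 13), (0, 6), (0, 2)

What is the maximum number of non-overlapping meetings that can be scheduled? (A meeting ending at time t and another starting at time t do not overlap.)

Greedy by earliest finish: after sorting by end time, pick each interval compatible with the last pick.
By end time: (0,2), (0,6), (6,8), (8,9), (10,12), (12,13), (10,14), (14,15).
Pick (0,2); next start ≥ 2 → (6,8); next start ≥ 8 → (8,9); next start ≥ 9 → (10,12); next start ≥ 12 → (12,13); next start ≥ 13 → (14,15).
Selected 6 meetings.

6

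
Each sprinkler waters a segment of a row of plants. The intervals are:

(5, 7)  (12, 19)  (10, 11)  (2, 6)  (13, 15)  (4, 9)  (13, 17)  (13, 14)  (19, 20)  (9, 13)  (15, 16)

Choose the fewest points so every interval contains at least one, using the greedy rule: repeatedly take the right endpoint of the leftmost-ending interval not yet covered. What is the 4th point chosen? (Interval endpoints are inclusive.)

16

Sort by right endpoint; whenever an interval is uncovered, place a point at its right end.
By right end: [2,6]  [5,7]  [4,9]  [10,11]  [9,13]  [13,14]  [13,15]  [15,16]  [13,17]  [12,19]  [19,20]
[2,6] uncovered → point at 6; [10,11] uncovered → point at 11; [13,14] uncovered → point at 14; [15,16] uncovered → point at 16; [19,20] uncovered → point at 20.
Points: 6, 11, 14, 16, 20 (5 total).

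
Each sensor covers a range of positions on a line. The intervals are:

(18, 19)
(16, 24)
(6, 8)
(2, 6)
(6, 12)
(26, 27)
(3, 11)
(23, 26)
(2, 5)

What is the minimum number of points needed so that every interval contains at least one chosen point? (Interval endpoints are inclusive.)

4

Sorted: [2,5] [2,6] [6,8] [3,11] [6,12] [18,19] [16,24] [23,26] [26,27]
{[2,5],[2,6]} hit by 5; {[6,8],[3,11],[6,12]} hit by 8; {[18,19],[16,24]} hit by 19; {[23,26],[26,27]} hit by 26.
Points: 5, 8, 19, 26 (4 total).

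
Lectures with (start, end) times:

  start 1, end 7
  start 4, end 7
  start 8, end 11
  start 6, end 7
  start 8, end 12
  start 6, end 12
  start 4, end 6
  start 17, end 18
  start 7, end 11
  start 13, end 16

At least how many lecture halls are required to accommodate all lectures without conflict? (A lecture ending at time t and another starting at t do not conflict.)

4

Count concurrent intervals with a sweep; the peak is the room count.
starts: [1, 4, 4, 6, 6, 7, 8, 8, 13, 17]
ends:   [6, 7, 7, 7, 11, 11, 12, 12, 16, 18]
s1→1 s4→2 s4→3 e6→2 s6→3 s6→4  — peak 4.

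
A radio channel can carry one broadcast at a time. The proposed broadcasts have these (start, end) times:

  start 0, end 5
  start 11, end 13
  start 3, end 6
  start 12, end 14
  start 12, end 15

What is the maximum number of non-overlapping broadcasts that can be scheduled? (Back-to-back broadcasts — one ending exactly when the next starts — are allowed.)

2

Order by finish time; keep every interval that doesn't clash with the previous kept one.
By end time: (0,5), (3,6), (11,13), (12,14), (12,15).
Pick (0,5); next start ≥ 5 → (11,13).
Selected 2 broadcasts.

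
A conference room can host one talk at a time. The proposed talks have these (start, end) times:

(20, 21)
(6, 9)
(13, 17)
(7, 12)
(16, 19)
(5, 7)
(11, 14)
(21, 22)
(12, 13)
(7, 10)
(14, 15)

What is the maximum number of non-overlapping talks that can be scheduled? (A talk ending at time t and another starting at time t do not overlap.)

7

Sort by end time and greedily take each interval whose start is ≥ the last chosen end.
Sorted by end: (5,7)  (6,9)  (7,10)  (7,12)  (12,13)  (11,14)  (14,15)  (13,17)  (16,19)  (20,21)  (21,22)
take (5,7); take (7,10); take (12,13); take (14,15); take (16,19); take (20,21); take (21,22).
Selected 7 talks.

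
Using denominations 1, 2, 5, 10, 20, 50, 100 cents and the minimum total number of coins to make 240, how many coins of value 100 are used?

240 − 2×100→40 − 2×20→0
Count of 100: 2

2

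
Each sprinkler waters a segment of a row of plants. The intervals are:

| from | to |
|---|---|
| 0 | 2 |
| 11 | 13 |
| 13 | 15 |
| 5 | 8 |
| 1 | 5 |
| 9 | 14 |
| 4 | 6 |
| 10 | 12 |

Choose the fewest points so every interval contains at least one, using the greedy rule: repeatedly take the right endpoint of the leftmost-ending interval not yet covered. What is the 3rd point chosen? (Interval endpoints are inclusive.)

12

Process intervals by earliest right end; each time one isn't hit yet, stab at its right endpoint.
By right end: [0,2]  [1,5]  [4,6]  [5,8]  [10,12]  [11,13]  [9,14]  [13,15]
[0,2] uncovered → point at 2; [4,6] uncovered → point at 6; [10,12] uncovered → point at 12; [13,15] uncovered → point at 15.
Points: 2, 6, 12, 15 (4 total).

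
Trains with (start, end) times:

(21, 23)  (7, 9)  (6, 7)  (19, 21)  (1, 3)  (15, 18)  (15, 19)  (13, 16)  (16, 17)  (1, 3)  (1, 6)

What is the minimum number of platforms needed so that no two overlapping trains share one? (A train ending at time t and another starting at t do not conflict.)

Count concurrent intervals with a sweep; the peak is the room count.
Events (time:±→running): 1:+→1 1:+→2 1:+→3 … peak 3.

3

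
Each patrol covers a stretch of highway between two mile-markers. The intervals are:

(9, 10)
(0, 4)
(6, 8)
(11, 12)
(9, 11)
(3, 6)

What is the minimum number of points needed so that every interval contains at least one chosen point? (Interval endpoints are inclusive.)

Sort by right endpoint; whenever an interval is uncovered, place a point at its right end.
By right end: [0,4]  [3,6]  [6,8]  [9,10]  [9,11]  [11,12]
[0,4] uncovered → point at 4; [6,8] uncovered → point at 8; [9,10] uncovered → point at 10; [11,12] uncovered → point at 12.
Points: 4, 8, 10, 12 (4 total).

4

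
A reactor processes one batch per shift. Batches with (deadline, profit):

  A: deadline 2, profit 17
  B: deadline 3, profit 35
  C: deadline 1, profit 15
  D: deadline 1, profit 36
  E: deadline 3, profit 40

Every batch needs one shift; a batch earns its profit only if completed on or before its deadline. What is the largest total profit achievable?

111

By profit: E(d3,40), D(d1,36), B(d3,35), A(d2,17), C(d1,15)
E→slot 3; D→slot 1; B→slot 2; A skipped; C skipped.
Profit = 36 + 35 + 40 = 111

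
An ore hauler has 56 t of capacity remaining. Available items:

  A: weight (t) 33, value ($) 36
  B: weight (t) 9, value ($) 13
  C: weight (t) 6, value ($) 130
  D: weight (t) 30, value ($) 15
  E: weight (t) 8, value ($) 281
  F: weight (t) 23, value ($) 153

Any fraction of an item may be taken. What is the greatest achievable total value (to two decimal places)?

Order: E (281/8=35.12) > C (130/6=21.67) > F (153/23=6.65) > B (13/9=1.44) > A (36/33=1.09) > D (15/30=0.50)
Fill: take E (8 @ 281) → take C (6 @ 130) → take F (23 @ 153) → take B (9 @ 13) → take 10/33 of A → 10.91; 56/56 used.
Total value = 587.91

587.91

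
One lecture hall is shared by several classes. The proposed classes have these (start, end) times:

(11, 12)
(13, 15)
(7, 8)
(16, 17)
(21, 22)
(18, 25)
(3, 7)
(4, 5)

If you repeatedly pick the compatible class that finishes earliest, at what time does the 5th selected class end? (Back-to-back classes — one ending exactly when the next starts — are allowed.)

Sorted by end: (4,5)  (3,7)  (7,8)  (11,12)  (13,15)  (16,17)  (21,22)  (18,25)
take (4,5); skip (3,7); take (7,8); take (11,12); take (13,15); take (16,17); take (21,22).
Selected: (4,5) (7,8) (11,12) (13,15) (16,17) (21,22)

17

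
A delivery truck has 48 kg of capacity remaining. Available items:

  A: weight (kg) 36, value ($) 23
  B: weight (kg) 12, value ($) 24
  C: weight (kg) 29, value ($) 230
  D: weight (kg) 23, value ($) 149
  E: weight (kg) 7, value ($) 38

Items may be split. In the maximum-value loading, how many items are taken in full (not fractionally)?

1

Ratios (sorted): C 7.93, D 6.48, E 5.43, B 2.00, A 0.64
take C (29 @ 230); take 19/23 of D → 123.09. Capacity used 48/48.
1 item(s) taken whole; one partial (take 19/23 of D).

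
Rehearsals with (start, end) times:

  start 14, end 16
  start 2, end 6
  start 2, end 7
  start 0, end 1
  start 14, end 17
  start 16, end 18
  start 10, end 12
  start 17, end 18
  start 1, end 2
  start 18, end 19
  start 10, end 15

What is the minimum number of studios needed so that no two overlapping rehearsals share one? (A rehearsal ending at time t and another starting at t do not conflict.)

starts: [0, 1, 2, 2, 10, 10, 14, 14, 16, 17, 18]
ends:   [1, 2, 6, 7, 12, 15, 16, 17, 18, 18, 19]
s0→1 e1→0 s1→1 e2→0 s2→1 s2→2 e6→1 e7→0 s10→1 s10→2 e12→1 s14→2 s14→3  — peak 3.

3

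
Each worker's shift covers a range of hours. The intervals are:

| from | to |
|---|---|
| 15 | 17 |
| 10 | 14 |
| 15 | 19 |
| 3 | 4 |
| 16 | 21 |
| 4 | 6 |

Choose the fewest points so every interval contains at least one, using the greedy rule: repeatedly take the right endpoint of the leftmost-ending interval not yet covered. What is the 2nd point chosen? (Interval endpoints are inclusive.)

By right end: [3,4]  [4,6]  [10,14]  [15,17]  [15,19]  [16,21]
[3,4] uncovered → point at 4; [10,14] uncovered → point at 14; [15,17] uncovered → point at 17.
Points: 4, 14, 17 (3 total).

14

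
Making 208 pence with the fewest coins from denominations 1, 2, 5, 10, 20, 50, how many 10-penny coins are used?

0

208 − 4×50→8 − 1×5→3 − 1×2→1 − 1×1→0
Count of 10: 0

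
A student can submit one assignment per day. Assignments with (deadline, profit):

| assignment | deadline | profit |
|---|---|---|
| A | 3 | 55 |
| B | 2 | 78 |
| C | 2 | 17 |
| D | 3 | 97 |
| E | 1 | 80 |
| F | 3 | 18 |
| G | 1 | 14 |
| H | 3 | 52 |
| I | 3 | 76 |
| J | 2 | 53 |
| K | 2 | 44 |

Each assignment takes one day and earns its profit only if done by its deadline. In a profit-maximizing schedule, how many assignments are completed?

3

Take jobs in profit order; each goes to the latest open slot no later than its deadline.
Profit order: D=97 E=80 B=78 I=76 A=55 J=53 H=52 K=44 F=18 C=17 G=14
Assign: D→slot 3, E→slot 1, B→slot 2, I skipped, A skipped, J skipped, H skipped, K skipped, F skipped, C skipped, G skipped.
Slots: [1:E] [2:B] [3:D]
3 of 11 scheduled.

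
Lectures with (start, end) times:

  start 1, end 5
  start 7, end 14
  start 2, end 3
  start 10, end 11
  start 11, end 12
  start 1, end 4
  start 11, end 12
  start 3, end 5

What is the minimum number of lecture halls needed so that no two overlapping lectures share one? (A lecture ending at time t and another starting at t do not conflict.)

Count concurrent intervals with a sweep; the peak is the room count.
starts: [1, 1, 2, 3, 7, 10, 11, 11]
ends:   [3, 4, 5, 5, 11, 12, 12, 14]
s1→1 s1→2 s2→3  — peak 3.

3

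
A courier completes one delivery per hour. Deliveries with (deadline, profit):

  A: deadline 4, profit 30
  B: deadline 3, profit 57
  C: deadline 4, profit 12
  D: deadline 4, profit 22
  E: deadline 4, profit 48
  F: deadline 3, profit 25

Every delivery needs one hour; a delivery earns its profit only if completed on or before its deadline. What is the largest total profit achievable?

160

Sort by profit descending; place each in the latest free slot ≤ its deadline.
By profit: B(d3,57), E(d4,48), A(d4,30), F(d3,25), D(d4,22), C(d4,12)
B→slot 3; E→slot 4; A→slot 2; F→slot 1; D skipped; C skipped.
Profit = 25 + 30 + 57 + 48 = 160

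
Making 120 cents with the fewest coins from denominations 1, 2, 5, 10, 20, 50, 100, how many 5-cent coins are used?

0

120 = 1×100 + 1×20
Count of 5: 0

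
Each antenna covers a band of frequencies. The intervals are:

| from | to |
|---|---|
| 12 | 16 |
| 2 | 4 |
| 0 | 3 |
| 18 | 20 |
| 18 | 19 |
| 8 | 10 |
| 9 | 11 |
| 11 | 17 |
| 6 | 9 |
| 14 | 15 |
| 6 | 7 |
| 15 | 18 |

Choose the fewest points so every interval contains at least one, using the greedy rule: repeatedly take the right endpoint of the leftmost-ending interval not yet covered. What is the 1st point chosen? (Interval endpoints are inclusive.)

3

Process intervals by earliest right end; each time one isn't hit yet, stab at its right endpoint.
By right end: [0,3]  [2,4]  [6,7]  [6,9]  [8,10]  [9,11]  [14,15]  [12,16]  [11,17]  [15,18]  [18,19]  [18,20]
[0,3] uncovered → point at 3; [6,7] uncovered → point at 7; [8,10] uncovered → point at 10; [14,15] uncovered → point at 15; [18,19] uncovered → point at 19.
Points: 3, 7, 10, 15, 19 (5 total).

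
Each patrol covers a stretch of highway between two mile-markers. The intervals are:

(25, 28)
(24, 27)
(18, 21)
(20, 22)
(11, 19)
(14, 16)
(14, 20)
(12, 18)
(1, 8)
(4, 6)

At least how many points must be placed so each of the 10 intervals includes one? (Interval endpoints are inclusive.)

4

Process intervals by earliest right end; each time one isn't hit yet, stab at its right endpoint.
Sorted: [4,6] [1,8] [14,16] [12,18] [11,19] [14,20] [18,21] [20,22] [24,27] [25,28]
{[4,6],[1,8]} hit by 6; {[14,16],[12,18],[11,19],[14,20]} hit by 16; {[18,21],[20,22]} hit by 21; {[24,27],[25,28]} hit by 27.
Points: 6, 16, 21, 27 (4 total).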